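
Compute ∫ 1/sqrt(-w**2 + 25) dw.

Substitute w = 5·sin(θ), so dw = 5·cos(θ) dθ and the radical becomes sqrt(-w**2 + 25) = 5·cos(θ) by the Pythagorean identity.
Integrate the resulting trig expression in θ, then back-substitute θ = asin(w/5), sin(θ) = w/5, cos(θ) = sqrt(-w**2 + 25)/5 (absorbing any constant into C).

asin(w/5) + C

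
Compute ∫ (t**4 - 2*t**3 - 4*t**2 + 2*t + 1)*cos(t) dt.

t**4*sin(t) - 2*t**3*sin(t) + 4*t**3*cos(t) - 16*t**2*sin(t) - 6*t**2*cos(t) + 14*t*sin(t) - 32*t*cos(t) + 33*sin(t) + 14*cos(t) + C

Use integration by parts with u = t**4 - 2*t**3 - 4*t**2 + 2*t + 1, dv = cos(t) dt, so v = sin(t).
Apply parts 4 times (tabular method): alternate signs, differentiate u down to 0, integrate dv up.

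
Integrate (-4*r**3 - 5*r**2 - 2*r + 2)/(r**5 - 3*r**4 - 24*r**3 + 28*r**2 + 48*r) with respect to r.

log(r)/24 - 527*log(r - 6)/840 + 3*log(r - 2)/8 - log(r + 1)/21 + 31*log(r + 4)/120 + C

Factor the denominator: r*(r - 6)*(r - 2)*(r + 1)*(r + 4).
Partial-fraction decomposition: 31/(120*(r + 4)) - 1/(21*(r + 1)) + 3/(8*(r - 2)) - 527/(840*(r - 6)) + 1/(24*r).
Integrate each term: A/(r−a) contributes A·log|r−a|.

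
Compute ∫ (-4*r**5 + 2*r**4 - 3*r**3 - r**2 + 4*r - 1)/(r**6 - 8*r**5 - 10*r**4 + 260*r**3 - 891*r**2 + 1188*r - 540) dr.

Factor the denominator: (r - 5)*(r - 3)**2*(r - 2)*(r - 1)*(r + 6).
Partial-fraction decomposition: -34283/(49896*(r + 6)) - 3/(112*(r - 1)) + 39/(8*(r - 2)) + 4493/(324*(r - 3)) + 889/(36*(r - 3)**2) - 3877/(176*(r - 5)).
Integrate each term; A/(r−a) gives A·log|r−a|; A/(r−a)² gives −A/(r−a).

-3877*log(r - 5)/176 + 4493*log(r - 3)/324 + 39*log(r - 2)/8 - 3*log(r - 1)/112 - 34283*log(r + 6)/49896 - 889/(36*r - 108) + C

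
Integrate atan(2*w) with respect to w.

w*atan(2*w) - log(4*w**2 + 1)/4 + C

Use integration by parts with u = arctan(2*w), dv = dw.
Then du = 2/(4*w**2 + 1) dw.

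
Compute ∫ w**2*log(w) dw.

w**3*log(w)/3 - w**3/9 + C

Use integration by parts with u = log(w), dv = w**2 dw.
Then du = 1/w dw and v = w**3/3.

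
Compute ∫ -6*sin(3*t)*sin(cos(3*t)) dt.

-2*cos(cos(3*t)) + C

Let u = cos(3*t), so du = (-3*sin(3*t)) dt.
Rewriting, the integral becomes 2·∫ sin(u) du = 2·-cos(u).
Substituting back, u = cos(3*t).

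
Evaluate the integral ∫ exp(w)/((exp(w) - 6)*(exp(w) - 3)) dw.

log(exp(w) - 6)/3 - log(exp(w) - 3)/3 + C

Let u = e^w, du = e^w dw.
The integral becomes ∫ du/((u-3)(u-6)); decompose into partial fractions.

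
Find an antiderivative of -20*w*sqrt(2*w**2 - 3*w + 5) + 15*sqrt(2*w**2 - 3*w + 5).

-10*(2*w**2 - 3*w + 5)**(3/2)/3 + C

Let u = 2*w**2 - 3*w + 5, so du = (4*w - 3) dw.
Rewriting, the integral becomes -5·∫ √u du = -5·(2/3)u^(3/2).
Substituting back, u = 2*w**2 - 3*w + 5.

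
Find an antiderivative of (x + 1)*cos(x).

x*sin(x) + sin(x) + cos(x) + C

Use integration by parts with u = x + 1, dv = cos(x) dx, so v = sin(x).
Apply parts 1 times (tabular method): alternate signs, differentiate u down to 0, integrate dv up.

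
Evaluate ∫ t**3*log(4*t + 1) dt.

Use integration by parts with u = log(4*t + 1), dv = t**3 dt.
Then du = 4/(4*t + 1) dt and v = t**4/4.

t**4*log(4*t + 1)/4 - t**4/16 + t**3/48 - t**2/128 + t/256 - log(4*t + 1)/1024 + C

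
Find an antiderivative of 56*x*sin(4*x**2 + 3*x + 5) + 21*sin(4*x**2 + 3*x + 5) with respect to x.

-7*cos(4*x**2 + 3*x + 5) + C

Let u = 4*x**2 + 3*x + 5, so du = (8*x + 3) dx.
Rewriting, the integral becomes 7·∫ sin(u) du = 7·-cos(u).
Substituting back, u = 4*x**2 + 3*x + 5.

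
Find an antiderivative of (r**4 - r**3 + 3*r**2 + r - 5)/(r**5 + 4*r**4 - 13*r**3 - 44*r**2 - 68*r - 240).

239*log(r - 4)/1260 - 127*log(r + 3)/182 + 815*log(r + 5)/522 - 401*log(r**2 + 4)/15080 - 43*atan(r/2)/1885 + C

Factor the denominator: (r - 4)*(r + 3)*(r + 5)*(r**2 + 4).
Partial-fraction decomposition: -(401*r + 344)/(7540*(r**2 + 4)) + 815/(522*(r + 5)) - 127/(182*(r + 3)) + 239/(1260*(r - 4)).
Integrate each term; A/(r−a) gives A·log|r−a|; the (Br+D)/(r²+p²) term gives a log and an atan.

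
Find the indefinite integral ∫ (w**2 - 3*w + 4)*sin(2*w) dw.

Use integration by parts with u = w**2 - 3*w + 4, dv = sin(2*w) dw, so v = -cos(2*w)/2.
Apply parts 2 times (tabular method): alternate signs, differentiate u down to 0, integrate dv up.

-w**2*cos(2*w)/2 + w*sin(2*w)/2 + 3*w*cos(2*w)/2 - 3*sin(2*w)/4 - 7*cos(2*w)/4 + C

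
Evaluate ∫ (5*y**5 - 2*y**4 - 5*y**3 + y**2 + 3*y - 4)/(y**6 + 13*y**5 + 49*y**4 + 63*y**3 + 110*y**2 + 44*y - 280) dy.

Factor the denominator: (y - 1)*(y + 2)*(y + 5)*(y + 7)*(y**2 + 4).
Partial-fraction decomposition: -(12871*y + 3766)/(30740*(y**2 + 4)) + 43549/(2120*(y + 7)) - 4061/(261*(y + 5)) + 79/(180*(y + 2)) - 1/(360*(y - 1)).
Integrate each term; A/(y−a) gives A·log|y−a|; the (By+D)/(y²+p²) term gives a log and an atan.

-log(y - 1)/360 + 79*log(y + 2)/180 - 4061*log(y + 5)/261 + 43549*log(y + 7)/2120 - 12871*log(y**2 + 4)/61480 - 1883*atan(y/2)/30740 + C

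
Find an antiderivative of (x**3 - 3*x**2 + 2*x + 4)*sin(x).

-x**3*cos(x) + 3*x**2*sin(x) + 3*x**2*cos(x) - 6*x*sin(x) + 4*x*cos(x) - 4*sin(x) - 10*cos(x) + C

Use integration by parts with u = x**3 - 3*x**2 + 2*x + 4, dv = sin(x) dx, so v = -cos(x).
Apply parts 3 times (tabular method): alternate signs, differentiate u down to 0, integrate dv up.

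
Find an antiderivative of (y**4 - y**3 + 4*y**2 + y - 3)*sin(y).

Use integration by parts with u = y**4 - y**3 + 4*y**2 + y - 3, dv = sin(y) dy, so v = -cos(y).
Apply parts 4 times (tabular method): alternate signs, differentiate u down to 0, integrate dv up.

-y**4*cos(y) + 4*y**3*sin(y) + y**3*cos(y) - 3*y**2*sin(y) + 8*y**2*cos(y) - 16*y*sin(y) - 7*y*cos(y) + 7*sin(y) - 13*cos(y) + C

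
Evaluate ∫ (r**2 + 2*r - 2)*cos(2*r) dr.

Use integration by parts with u = r**2 + 2*r - 2, dv = cos(2*r) dr, so v = sin(2*r)/2.
Apply parts 2 times (tabular method): alternate signs, differentiate u down to 0, integrate dv up.

r**2*sin(2*r)/2 + r*sin(2*r) + r*cos(2*r)/2 - 5*sin(2*r)/4 + cos(2*r)/2 + C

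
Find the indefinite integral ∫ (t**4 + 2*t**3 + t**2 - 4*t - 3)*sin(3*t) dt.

Use integration by parts with u = t**4 + 2*t**3 + t**2 - 4*t - 3, dv = sin(3*t) dt, so v = -cos(3*t)/3.
Apply parts 4 times (tabular method): alternate signs, differentiate u down to 0, integrate dv up.

-t**4*cos(3*t)/3 + 4*t**3*sin(3*t)/9 - 2*t**3*cos(3*t)/3 + 2*t**2*sin(3*t)/3 + t**2*cos(3*t)/9 - 2*t*sin(3*t)/27 + 16*t*cos(3*t)/9 - 16*sin(3*t)/27 + 79*cos(3*t)/81 + C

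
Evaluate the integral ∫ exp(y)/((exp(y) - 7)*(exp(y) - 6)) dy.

Let u = e^y, du = e^y dy.
The integral becomes ∫ du/((u-7)(u-6)); decompose into partial fractions.

log(exp(y) - 7) - log(exp(y) - 6) + C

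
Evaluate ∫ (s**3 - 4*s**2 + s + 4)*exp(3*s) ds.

(9*s**3 - 45*s**2 + 39*s + 23)*exp(3*s)/27 + C

Use integration by parts with u = s**3 - 4*s**2 + s + 4, dv = exp(3*s) ds, so v = exp(3*s)/3.
Apply parts 3 times (tabular method): alternate signs, differentiate u down to 0, integrate dv up.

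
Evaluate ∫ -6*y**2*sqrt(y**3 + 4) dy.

-4*(y**3 + 4)**(3/2)/3 + C

Let u = y**3 + 4, so du = (3*y**2) dy.
Rewriting, the integral becomes -2·∫ √u du = -2·(2/3)u^(3/2).
Substituting back, u = y**3 + 4.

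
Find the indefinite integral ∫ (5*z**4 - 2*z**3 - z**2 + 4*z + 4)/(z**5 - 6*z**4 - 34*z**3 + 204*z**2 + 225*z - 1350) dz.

6040*log(z - 6)/297 - 1437*log(z - 5)/80 + 179*log(z - 3)/144 - 221*log(z + 3)/432 + 1667*log(z + 5)/880 + C

Factor the denominator: (z - 6)*(z - 5)*(z - 3)*(z + 3)*(z + 5).
Partial-fraction decomposition: 1667/(880*(z + 5)) - 221/(432*(z + 3)) + 179/(144*(z - 3)) - 1437/(80*(z - 5)) + 6040/(297*(z - 6)).
Integrate each term: A/(z−a) contributes A·log|z−a|.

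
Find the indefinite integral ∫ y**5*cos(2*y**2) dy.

Let u = y², du = 2y dy; rewrite as (1/2)∫ u^2·cos(2u) du.
Now integrate by parts 2 times.

y**4*sin(2*y**2)/4 + y**2*cos(2*y**2)/4 - sin(2*y**2)/8 + C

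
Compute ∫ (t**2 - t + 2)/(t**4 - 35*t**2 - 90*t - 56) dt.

log(t - 7)/18 - log(t + 1)/6 + 4*log(t + 2)/9 - log(t + 4)/3 + C

Factor the denominator: (t - 7)*(t + 1)*(t + 2)*(t + 4).
Partial-fraction decomposition: -1/(3*(t + 4)) + 4/(9*(t + 2)) - 1/(6*(t + 1)) + 1/(18*(t - 7)).
Integrate each term: A/(t−a) contributes A·log|t−a|.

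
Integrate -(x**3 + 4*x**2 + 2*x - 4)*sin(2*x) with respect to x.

x**3*cos(2*x)/2 - 3*x**2*sin(2*x)/4 + 2*x**2*cos(2*x) - 2*x*sin(2*x) + x*cos(2*x)/4 - sin(2*x)/8 - 3*cos(2*x) + C

Use integration by parts with u = x**3 + 4*x**2 + 2*x - 4, dv = -sin(2*x) dx, so v = cos(2*x)/2.
Apply parts 3 times (tabular method): alternate signs, differentiate u down to 0, integrate dv up.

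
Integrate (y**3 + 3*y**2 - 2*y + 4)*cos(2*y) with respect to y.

y**3*sin(2*y)/2 + 3*y**2*sin(2*y)/2 + 3*y**2*cos(2*y)/4 - 7*y*sin(2*y)/4 + 3*y*cos(2*y)/2 + 5*sin(2*y)/4 - 7*cos(2*y)/8 + C

Use integration by parts with u = y**3 + 3*y**2 - 2*y + 4, dv = cos(2*y) dy, so v = sin(2*y)/2.
Apply parts 3 times (tabular method): alternate signs, differentiate u down to 0, integrate dv up.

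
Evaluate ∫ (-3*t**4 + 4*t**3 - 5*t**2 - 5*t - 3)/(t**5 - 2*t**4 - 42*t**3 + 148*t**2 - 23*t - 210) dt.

-191*log(t - 5)/54 + 99*log(t - 3)/40 - 49*log(t - 2)/81 + 5*log(t + 1)/216 - 2197*log(t + 7)/1620 + C

Factor the denominator: (t - 5)*(t - 3)*(t - 2)*(t + 1)*(t + 7).
Partial-fraction decomposition: -2197/(1620*(t + 7)) + 5/(216*(t + 1)) - 49/(81*(t - 2)) + 99/(40*(t - 3)) - 191/(54*(t - 5)).
Integrate each term: A/(t−a) contributes A·log|t−a|.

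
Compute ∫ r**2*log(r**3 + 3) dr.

r**3*log(r**3 + 3)/3 - r**3/3 + log(r**3 + 3) + C

Let u = r**3 + 3, so du = (3*r**2) dr.
The integral becomes (1/3)·∫ log(u) du; integrate by parts with u′=log(u), dv′=du.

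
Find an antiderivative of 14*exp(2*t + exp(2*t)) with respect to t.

7*exp(exp(2*t)) + C

Let u = exp(2*t), so du = (2*exp(2*t)) dt.
Rewriting, the integral becomes 7·∫ e^u du = 7·e^u.
Substituting back, u = exp(2*t).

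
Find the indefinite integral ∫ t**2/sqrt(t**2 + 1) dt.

t*sqrt(t**2 + 1)/2 - log(t + sqrt(t**2 + 1))/2 + C

Substitute t = tan(θ), so dt = sec(θ)^2 dθ and the radical becomes sqrt(t**2 + 1) = sec(θ) by the Pythagorean identity.
Integrate the resulting trig expression in θ, then back-substitute tan(θ) = t, sec(θ) = sqrt(t**2 + 1) (absorbing any constant into C).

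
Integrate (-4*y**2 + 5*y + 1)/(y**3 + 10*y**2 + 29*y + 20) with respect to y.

-2*log(y + 1)/3 + 83*log(y + 4)/3 - 31*log(y + 5) + C

Factor the denominator: (y + 1)*(y + 4)*(y + 5).
Partial-fraction decomposition: -31/(y + 5) + 83/(3*(y + 4)) - 2/(3*(y + 1)).
Integrate each term: A/(y−a) contributes A·log|y−a|.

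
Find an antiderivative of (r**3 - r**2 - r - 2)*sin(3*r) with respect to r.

Use integration by parts with u = r**3 - r**2 - r - 2, dv = sin(3*r) dr, so v = -cos(3*r)/3.
Apply parts 3 times (tabular method): alternate signs, differentiate u down to 0, integrate dv up.

-r**3*cos(3*r)/3 + r**2*sin(3*r)/3 + r**2*cos(3*r)/3 - 2*r*sin(3*r)/9 + 5*r*cos(3*r)/9 - 5*sin(3*r)/27 + 16*cos(3*r)/27 + C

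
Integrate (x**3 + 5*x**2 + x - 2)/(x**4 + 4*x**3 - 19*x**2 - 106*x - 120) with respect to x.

Factor the denominator: (x - 5)*(x + 2)*(x + 3)*(x + 4).
Partial-fraction decomposition: -5/(9*(x + 4)) + 13/(8*(x + 3)) - 4/(7*(x + 2)) + 253/(504*(x - 5)).
Integrate each term: A/(x−a) contributes A·log|x−a|.

253*log(x - 5)/504 - 4*log(x + 2)/7 + 13*log(x + 3)/8 - 5*log(x + 4)/9 + C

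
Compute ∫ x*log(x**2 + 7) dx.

Let u = x**2 + 7, so du = (2*x) dx.
The integral becomes (1/2)·∫ log(u) du; integrate by parts with u′=log(u), dv′=du.

x**2*log(x**2 + 7)/2 - x**2/2 + 7*log(x**2 + 7)/2 + C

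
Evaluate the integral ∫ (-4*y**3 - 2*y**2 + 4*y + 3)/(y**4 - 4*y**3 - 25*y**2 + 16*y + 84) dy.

Factor the denominator: (y - 7)*(y - 2)*(y + 2)*(y + 3).
Partial-fraction decomposition: -81/(50*(y + 3)) + 19/(36*(y + 2)) + 29/(100*(y - 2)) - 1439/(450*(y - 7)).
Integrate each term: A/(y−a) contributes A·log|y−a|.

-1439*log(y - 7)/450 + 29*log(y - 2)/100 + 19*log(y + 2)/36 - 81*log(y + 3)/50 + C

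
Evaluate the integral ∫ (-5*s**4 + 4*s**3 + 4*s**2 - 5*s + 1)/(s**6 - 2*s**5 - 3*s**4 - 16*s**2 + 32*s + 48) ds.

-55*log(s - 3)/52 + 41*log(s - 2)/96 + log(s + 1)/60 + 17*log(s + 2)/32 + 43*log(s**2 + 4)/1040 - 833*atan(s/2)/1040 + C

Factor the denominator: (s - 3)*(s - 2)*(s + 1)*(s + 2)*(s**2 + 4).
Partial-fraction decomposition: (43*s - 833)/(520*(s**2 + 4)) + 17/(32*(s + 2)) + 1/(60*(s + 1)) + 41/(96*(s - 2)) - 55/(52*(s - 3)).
Integrate each term; A/(s−a) gives A·log|s−a|; the (Bs+D)/(s²+p²) term gives a log and an atan.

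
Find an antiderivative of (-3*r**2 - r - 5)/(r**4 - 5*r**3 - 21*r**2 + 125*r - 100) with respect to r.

Factor the denominator: (r - 5)*(r - 4)*(r - 1)*(r + 5).
Partial-fraction decomposition: 5/(36*(r + 5)) - 1/(8*(r - 1)) + 19/(9*(r - 4)) - 17/(8*(r - 5)).
Integrate each term: A/(r−a) contributes A·log|r−a|.

-17*log(r - 5)/8 + 19*log(r - 4)/9 - log(r - 1)/8 + 5*log(r + 5)/36 + C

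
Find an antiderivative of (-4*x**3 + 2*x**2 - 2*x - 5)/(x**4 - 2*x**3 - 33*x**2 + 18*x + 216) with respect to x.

Factor the denominator: (x - 6)*(x - 3)*(x + 3)*(x + 4).
Partial-fraction decomposition: -291/(70*(x + 4)) + 127/(54*(x + 3)) + 101/(126*(x - 3)) - 809/(270*(x - 6)).
Integrate each term: A/(x−a) contributes A·log|x−a|.

-809*log(x - 6)/270 + 101*log(x - 3)/126 + 127*log(x + 3)/54 - 291*log(x + 4)/70 + C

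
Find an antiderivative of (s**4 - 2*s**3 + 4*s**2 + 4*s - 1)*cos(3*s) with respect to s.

s**4*sin(3*s)/3 - 2*s**3*sin(3*s)/3 + 4*s**3*cos(3*s)/9 + 8*s**2*sin(3*s)/9 - 2*s**2*cos(3*s)/3 + 16*s*sin(3*s)/9 + 16*s*cos(3*s)/27 - 43*sin(3*s)/81 + 16*cos(3*s)/27 + C

Use integration by parts with u = s**4 - 2*s**3 + 4*s**2 + 4*s - 1, dv = cos(3*s) ds, so v = sin(3*s)/3.
Apply parts 4 times (tabular method): alternate signs, differentiate u down to 0, integrate dv up.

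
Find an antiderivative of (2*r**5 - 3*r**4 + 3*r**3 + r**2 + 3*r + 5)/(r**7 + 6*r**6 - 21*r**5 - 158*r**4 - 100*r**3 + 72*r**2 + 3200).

959*log(r - 5)/14094 - 55*log(r - 2)/6048 + 399001*log(r + 4)/97200 - 1697*log(r + 5)/406 + 369*log(r**2 + 4)/46400 - 283*atan(r/2)/23200 + 2999/(1080*r + 4320) + C

Factor the denominator: (r - 5)*(r - 2)*(r + 4)**2*(r + 5)*(r**2 + 4).
Partial-fraction decomposition: (369*r - 566)/(23200*(r**2 + 4)) - 1697/(406*(r + 5)) + 399001/(97200*(r + 4)) - 2999/(1080*(r + 4)**2) - 55/(6048*(r - 2)) + 959/(14094*(r - 5)).
Integrate each term; A/(r−a) gives A·log|r−a|; the (Br+D)/(r²+p²) term gives a log and an atan.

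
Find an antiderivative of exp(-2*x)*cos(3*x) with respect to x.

Let I denote the integral. Integrate by parts with u = cos(3*x), dv = exp(-2*x) dx, so v = -exp(-2*x)/2: I = -exp(-2*x)*cos(3*x)/2 − (3/2)·∫ exp(-2*x)*sin(3*x) dx.
Apply parts again with u = sin(3*x), dv = exp(-2*x) dx: ∫ exp(-2*x)*sin(3*x) dx = -exp(-2*x)*sin(3*x)/2 + (3/2)·I. Substituting back brings back I: I = 3*exp(-2*x)*sin(3*x)/4 - exp(-2*x)*cos(3*x)/2 − (9/4)·I.
Solving for I: (1 + 9/4)·I equals the remaining terms, so I = (4/13)·(3*exp(-2*x)*sin(3*x)/4 - exp(-2*x)*cos(3*x)/2).

3*exp(-2*x)*sin(3*x)/13 - 2*exp(-2*x)*cos(3*x)/13 + C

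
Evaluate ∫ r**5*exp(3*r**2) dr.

(9*r**4 - 6*r**2 + 2)*exp(3*r**2)/54 + C

Let u = r², du = 2r dr; rewrite as (1/2)∫ u^2·exp(3u) du.
Now integrate by parts 2 times.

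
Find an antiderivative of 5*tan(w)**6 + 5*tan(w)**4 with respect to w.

Let u = tan(w), so du = (tan(w)**2 + 1) dw.
Rewriting, the integral becomes 5·∫ u^4 du = 5·u^5/5.
Substituting back, u = tan(w).

tan(w)**5 + C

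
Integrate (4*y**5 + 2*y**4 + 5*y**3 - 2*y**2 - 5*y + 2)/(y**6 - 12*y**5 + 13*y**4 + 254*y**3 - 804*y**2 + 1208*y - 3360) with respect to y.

12269*log(y - 7)/318 - 8669*log(y - 6)/220 + 271*log(y - 4)/60 + 661*log(y + 5)/1914 - 603*log(y**2 + 4)/30740 + 231*atan(y/2)/30740 + C

Factor the denominator: (y - 7)*(y - 6)*(y - 4)*(y + 5)*(y**2 + 4).
Partial-fraction decomposition: -3*(201*y - 77)/(15370*(y**2 + 4)) + 661/(1914*(y + 5)) + 271/(60*(y - 4)) - 8669/(220*(y - 6)) + 12269/(318*(y - 7)).
Integrate each term; A/(y−a) gives A·log|y−a|; the (By+D)/(y²+p²) term gives a log and an atan.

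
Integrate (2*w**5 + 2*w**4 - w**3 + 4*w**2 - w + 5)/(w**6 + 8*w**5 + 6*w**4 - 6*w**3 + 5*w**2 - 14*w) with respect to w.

-5*log(w)/14 + 11*log(w - 1)/48 - log(w + 2)/150 + 28261*log(w + 7)/14000 + 29*log(w**2 + 1)/500 - 14*atan(w)/125 + C

Factor the denominator: w*(w - 1)*(w + 2)*(w + 7)*(w**2 + 1).
Partial-fraction decomposition: (29*w - 28)/(250*(w**2 + 1)) + 28261/(14000*(w + 7)) - 1/(150*(w + 2)) + 11/(48*(w - 1)) - 5/(14*w).
Integrate each term; A/(w−a) gives A·log|w−a|; the (Bw+D)/(w²+p²) term gives a log and an atan.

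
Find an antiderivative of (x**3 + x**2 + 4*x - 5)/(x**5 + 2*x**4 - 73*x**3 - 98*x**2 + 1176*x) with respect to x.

Factor the denominator: x*(x - 7)*(x - 4)*(x + 6)*(x + 7).
Partial-fraction decomposition: -327/(1078*(x + 7)) + 209/(780*(x + 6)) - 91/(1320*(x - 4)) + 415/(3822*(x - 7)) - 5/(1176*x).
Integrate each term: A/(x−a) contributes A·log|x−a|.

-5*log(x)/1176 + 415*log(x - 7)/3822 - 91*log(x - 4)/1320 + 209*log(x + 6)/780 - 327*log(x + 7)/1078 + C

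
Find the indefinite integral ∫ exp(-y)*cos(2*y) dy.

2*exp(-y)*sin(2*y)/5 - exp(-y)*cos(2*y)/5 + C

Let I denote the integral. Integrate by parts with u = cos(2*y), dv = exp(-y) dy, so v = -exp(-y): I = -exp(-y)*cos(2*y) − 2·∫ exp(-y)*sin(2*y) dy.
Apply parts again with u = sin(2*y), dv = exp(-y) dy: ∫ exp(-y)*sin(2*y) dy = -exp(-y)*sin(2*y) + 2·I. Substituting back brings back I: I = 2*exp(-y)*sin(2*y) - exp(-y)*cos(2*y) − 4·I.
Solving for I: (1 + 4)·I equals the remaining terms, so I = (1/5)·(2*exp(-y)*sin(2*y) - exp(-y)*cos(2*y)).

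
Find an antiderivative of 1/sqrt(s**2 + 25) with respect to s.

log(s + sqrt(s**2 + 25)) + C

Substitute s = 5·tan(θ), so ds = 5·sec(θ)^2 dθ and the radical becomes sqrt(s**2 + 25) = 5·sec(θ) by the Pythagorean identity.
Integrate the resulting trig expression in θ, then back-substitute tan(θ) = s/5, sec(θ) = sqrt(s**2 + 25)/5 (absorbing any constant into C).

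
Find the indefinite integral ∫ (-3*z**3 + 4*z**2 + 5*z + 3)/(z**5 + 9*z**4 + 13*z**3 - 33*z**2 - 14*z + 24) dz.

-251*log(z - 1)/4900 + log(z + 1)/12 - 239*log(z + 4)/150 + 153*log(z + 6)/98 - 9/(70*z - 70) + C

Factor the denominator: (z - 1)**2*(z + 1)*(z + 4)*(z + 6).
Partial-fraction decomposition: 153/(98*(z + 6)) - 239/(150*(z + 4)) + 1/(12*(z + 1)) - 251/(4900*(z - 1)) + 9/(70*(z - 1)**2).
Integrate each term; A/(z−a) gives A·log|z−a|; A/(z−a)² gives −A/(z−a).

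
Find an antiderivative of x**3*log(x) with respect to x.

Use integration by parts with u = log(x), dv = x**3 dx.
Then du = 1/x dx and v = x**4/4.

x**4*log(x)/4 - x**4/16 + C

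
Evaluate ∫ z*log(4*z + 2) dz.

z**2*log(4*z + 2)/2 - z**2/4 + z/4 - log(2*z + 1)/8 + C

Use integration by parts with u = log(4*z + 2), dv = z dz.
Then du = 4/(4*z + 2) dz and v = z**2/2.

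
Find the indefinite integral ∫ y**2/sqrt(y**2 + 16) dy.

y*sqrt(y**2 + 16)/2 - 8*log(y + sqrt(y**2 + 16)) + C

Substitute y = 4·tan(θ), so dy = 4·sec(θ)^2 dθ and the radical becomes sqrt(y**2 + 16) = 4·sec(θ) by the Pythagorean identity.
Integrate the resulting trig expression in θ, then back-substitute tan(θ) = y/4, sec(θ) = sqrt(y**2 + 16)/4 (absorbing any constant into C).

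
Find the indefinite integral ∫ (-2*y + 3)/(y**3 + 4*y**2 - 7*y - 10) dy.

Factor the denominator: (y - 2)*(y + 1)*(y + 5).
Partial-fraction decomposition: 13/(28*(y + 5)) - 5/(12*(y + 1)) - 1/(21*(y - 2)).
Integrate each term: A/(y−a) contributes A·log|y−a|.

-log(y - 2)/21 - 5*log(y + 1)/12 + 13*log(y + 5)/28 + C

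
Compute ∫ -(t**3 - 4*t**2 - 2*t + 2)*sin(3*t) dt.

t**3*cos(3*t)/3 - t**2*sin(3*t)/3 - 4*t**2*cos(3*t)/3 + 8*t*sin(3*t)/9 - 8*t*cos(3*t)/9 + 8*sin(3*t)/27 + 26*cos(3*t)/27 + C

Use integration by parts with u = t**3 - 4*t**2 - 2*t + 2, dv = -sin(3*t) dt, so v = cos(3*t)/3.
Apply parts 3 times (tabular method): alternate signs, differentiate u down to 0, integrate dv up.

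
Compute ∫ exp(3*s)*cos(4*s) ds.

Let I denote the integral. Integrate by parts with u = cos(4*s), dv = exp(3*s) ds, so v = exp(3*s)/3: I = exp(3*s)*cos(4*s)/3 + (4/3)·∫ exp(3*s)*sin(4*s) ds.
Apply parts again with u = sin(4*s), dv = exp(3*s) ds: ∫ exp(3*s)*sin(4*s) ds = exp(3*s)*sin(4*s)/3 − (4/3)·I. Substituting back brings back I: I = 4*exp(3*s)*sin(4*s)/9 + exp(3*s)*cos(4*s)/3 − (16/9)·I.
Solving for I: (1 + 16/9)·I equals the remaining terms, so I = (9/25)·(4*exp(3*s)*sin(4*s)/9 + exp(3*s)*cos(4*s)/3).

4*exp(3*s)*sin(4*s)/25 + 3*exp(3*s)*cos(4*s)/25 + C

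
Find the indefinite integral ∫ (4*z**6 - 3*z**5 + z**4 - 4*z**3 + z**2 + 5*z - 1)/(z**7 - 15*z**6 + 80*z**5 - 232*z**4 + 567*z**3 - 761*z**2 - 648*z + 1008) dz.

140429*log(z - 7)/8352 - 346814*log(z - 4)/28125 - log(z - 1)/360 + 7*log(z + 1)/4000 - 174589*log(z**2 + 9)/725000 + 179969*atan(z/3)/1087500 + 1483/(125*z - 500) + C

Factor the denominator: (z - 7)*(z - 4)**2*(z - 1)*(z + 1)*(z**2 + 9).
Partial-fraction decomposition: -(174589*z - 179969)/(362500*(z**2 + 9)) + 7/(4000*(z + 1)) - 1/(360*(z - 1)) - 346814/(28125*(z - 4)) - 1483/(125*(z - 4)**2) + 140429/(8352*(z - 7)).
Integrate each term; A/(z−a) gives A·log|z−a|; the (Bz+D)/(z²+p²) term gives a log and an atan.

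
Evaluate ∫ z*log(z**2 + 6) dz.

z**2*log(z**2 + 6)/2 - z**2/2 + 3*log(z**2 + 6) + C

Let u = z**2 + 6, so du = (2*z) dz.
The integral becomes (1/2)·∫ log(u) du; integrate by parts with u′=log(u), dv′=du.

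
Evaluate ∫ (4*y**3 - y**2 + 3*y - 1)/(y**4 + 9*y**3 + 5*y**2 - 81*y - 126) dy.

107*log(y - 3)/300 + 43*log(y + 2)/25 - 127*log(y + 3)/24 + 1443*log(y + 7)/200 + C

Factor the denominator: (y - 3)*(y + 2)*(y + 3)*(y + 7).
Partial-fraction decomposition: 1443/(200*(y + 7)) - 127/(24*(y + 3)) + 43/(25*(y + 2)) + 107/(300*(y - 3)).
Integrate each term: A/(y−a) contributes A·log|y−a|.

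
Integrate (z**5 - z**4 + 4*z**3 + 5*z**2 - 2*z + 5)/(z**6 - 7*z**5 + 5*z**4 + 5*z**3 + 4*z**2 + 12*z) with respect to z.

Factor the denominator: z*(z - 6)*(z - 2)*(z + 1)*(z**2 + 1).
Partial-fraction decomposition: (17*z - 46)/(185*(z**2 + 1)) - 1/(7*(z + 1)) - 23/(40*(z - 2)) + 7517/(6216*(z - 6)) + 5/(12*z).
Integrate each term; A/(z−a) gives A·log|z−a|; the (Bz+D)/(z²+p²) term gives a log and an atan.

5*log(z)/12 + 7517*log(z - 6)/6216 - 23*log(z - 2)/40 - log(z + 1)/7 + 17*log(z**2 + 1)/370 - 46*atan(z)/185 + C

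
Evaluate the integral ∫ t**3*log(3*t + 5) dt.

t**4*log(3*t + 5)/4 - t**4/16 + 5*t**3/36 - 25*t**2/72 + 125*t/108 - 625*log(3*t + 5)/324 + C

Use integration by parts with u = log(3*t + 5), dv = t**3 dt.
Then du = 3/(3*t + 5) dt and v = t**4/4.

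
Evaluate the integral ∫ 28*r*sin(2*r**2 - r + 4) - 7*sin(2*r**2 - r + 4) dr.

Let u = 2*r**2 - r + 4, so du = (4*r - 1) dr.
Rewriting, the integral becomes 7·∫ sin(u) du = 7·-cos(u).
Substituting back, u = 2*r**2 - r + 4.

-7*cos(2*r**2 - r + 4) + C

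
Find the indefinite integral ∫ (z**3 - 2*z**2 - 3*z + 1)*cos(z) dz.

z**3*sin(z) - 2*z**2*sin(z) + 3*z**2*cos(z) - 9*z*sin(z) - 4*z*cos(z) + 5*sin(z) - 9*cos(z) + C

Use integration by parts with u = z**3 - 2*z**2 - 3*z + 1, dv = cos(z) dz, so v = sin(z).
Apply parts 3 times (tabular method): alternate signs, differentiate u down to 0, integrate dv up.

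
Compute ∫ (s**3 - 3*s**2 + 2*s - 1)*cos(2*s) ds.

s**3*sin(2*s)/2 - 3*s**2*sin(2*s)/2 + 3*s**2*cos(2*s)/4 + s*sin(2*s)/4 - 3*s*cos(2*s)/2 + sin(2*s)/4 + cos(2*s)/8 + C

Use integration by parts with u = s**3 - 3*s**2 + 2*s - 1, dv = cos(2*s) ds, so v = sin(2*s)/2.
Apply parts 3 times (tabular method): alternate signs, differentiate u down to 0, integrate dv up.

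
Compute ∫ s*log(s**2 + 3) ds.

Let u = s**2 + 3, so du = (2*s) ds.
The integral becomes (1/2)·∫ log(u) du; integrate by parts with u′=log(u), dv′=du.

s**2*log(s**2 + 3)/2 - s**2/2 + 3*log(s**2 + 3)/2 + C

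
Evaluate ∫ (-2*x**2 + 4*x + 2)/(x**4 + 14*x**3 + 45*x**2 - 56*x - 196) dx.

Factor the denominator: (x - 2)*(x + 2)*(x + 7)**2.
Partial-fraction decomposition: -296/(2025*(x + 7)) - 124/(45*(x + 7)**2) + 7/(50*(x + 2)) + 1/(162*(x - 2)).
Integrate each term; A/(x−a) gives A·log|x−a|; A/(x−a)² gives −A/(x−a).

log(x - 2)/162 + 7*log(x + 2)/50 - 296*log(x + 7)/2025 + 124/(45*x + 315) + C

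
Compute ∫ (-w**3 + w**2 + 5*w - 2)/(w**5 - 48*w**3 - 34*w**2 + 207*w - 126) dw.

-29*log(w - 7)/520 - 31*log(w - 1)/1568 - 19*log(w + 3)/480 + 220*log(w + 6)/1911 + 1/(56*w - 56) + C

Factor the denominator: (w - 7)*(w - 1)**2*(w + 3)*(w + 6).
Partial-fraction decomposition: 220/(1911*(w + 6)) - 19/(480*(w + 3)) - 31/(1568*(w - 1)) - 1/(56*(w - 1)**2) - 29/(520*(w - 7)).
Integrate each term; A/(w−a) gives A·log|w−a|; A/(w−a)² gives −A/(w−a).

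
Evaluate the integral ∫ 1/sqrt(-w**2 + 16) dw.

asin(w/4) + C

Substitute w = 4·sin(θ), so dw = 4·cos(θ) dθ and the radical becomes sqrt(-w**2 + 16) = 4·cos(θ) by the Pythagorean identity.
Integrate the resulting trig expression in θ, then back-substitute θ = asin(w/4), sin(θ) = w/4, cos(θ) = sqrt(-w**2 + 16)/4 (absorbing any constant into C).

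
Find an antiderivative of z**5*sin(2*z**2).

-z**4*cos(2*z**2)/4 + z**2*sin(2*z**2)/4 + cos(2*z**2)/8 + C

Let u = z², du = 2z dz; rewrite as (1/2)∫ u^2·sin(2u) du.
Now integrate by parts 2 times.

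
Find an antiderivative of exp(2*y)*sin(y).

Let I denote the integral. Integrate by parts with u = sin(y), dv = exp(2*y) dy, so v = exp(2*y)/2: I = exp(2*y)*sin(y)/2 − (1/2)·∫ exp(2*y)*cos(y) dy.
Apply parts again with u = cos(y), dv = exp(2*y) dy: ∫ exp(2*y)*cos(y) dy = exp(2*y)*cos(y)/2 + (1/2)·I. Substituting back brings back I: I = exp(2*y)*sin(y)/2 - exp(2*y)*cos(y)/4 − (1/4)·I.
Solving for I: (1 + 1/4)·I equals the remaining terms, so I = (4/5)·(exp(2*y)*sin(y)/2 - exp(2*y)*cos(y)/4).

2*exp(2*y)*sin(y)/5 - exp(2*y)*cos(y)/5 + C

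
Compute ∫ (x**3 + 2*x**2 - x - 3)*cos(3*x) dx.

x**3*sin(3*x)/3 + 2*x**2*sin(3*x)/3 + x**2*cos(3*x)/3 - 5*x*sin(3*x)/9 + 4*x*cos(3*x)/9 - 31*sin(3*x)/27 - 5*cos(3*x)/27 + C

Use integration by parts with u = x**3 + 2*x**2 - x - 3, dv = cos(3*x) dx, so v = sin(3*x)/3.
Apply parts 3 times (tabular method): alternate signs, differentiate u down to 0, integrate dv up.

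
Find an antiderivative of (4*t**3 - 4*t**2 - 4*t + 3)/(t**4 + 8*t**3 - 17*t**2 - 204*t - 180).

Factor the denominator: (t - 5)*(t + 1)*(t + 6)**2.
Partial-fraction decomposition: 10484/(3025*(t + 6)) - 981/(55*(t + 6)**2) + 1/(150*(t + 1)) + 383/(726*(t - 5)).
Integrate each term; A/(t−a) gives A·log|t−a|; A/(t−a)² gives −A/(t−a).

383*log(t - 5)/726 + log(t + 1)/150 + 10484*log(t + 6)/3025 + 981/(55*t + 330) + C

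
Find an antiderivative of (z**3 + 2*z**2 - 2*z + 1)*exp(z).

Use integration by parts with u = z**3 + 2*z**2 - 2*z + 1, dv = exp(z) dz, so v = exp(z).
Apply parts 3 times (tabular method): alternate signs, differentiate u down to 0, integrate dv up.

(z**3 - z**2 + 1)*exp(z) + C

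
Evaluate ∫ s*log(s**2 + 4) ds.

s**2*log(s**2 + 4)/2 - s**2/2 + 2*log(s**2 + 4) + C

Let u = s**2 + 4, so du = (2*s) ds.
The integral becomes (1/2)·∫ log(u) du; integrate by parts with u′=log(u), dv′=du.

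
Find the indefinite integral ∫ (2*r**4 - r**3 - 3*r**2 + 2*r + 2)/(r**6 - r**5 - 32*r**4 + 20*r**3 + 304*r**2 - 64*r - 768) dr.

Factor the denominator: (r - 4)**2*(r - 2)*(r + 2)*(r + 3)*(r + 4).
Partial-fraction decomposition: -87/(128*(r + 4)) + 158/(245*(r + 3)) - 13/(144*(r + 2)) + 3/(80*(r - 2)) + 4943/(56448*(r - 4)) + 205/(336*(r - 4)**2).
Integrate each term; A/(r−a) gives A·log|r−a|; A/(r−a)² gives −A/(r−a).

4943*log(r - 4)/56448 + 3*log(r - 2)/80 - 13*log(r + 2)/144 + 158*log(r + 3)/245 - 87*log(r + 4)/128 - 205/(336*r - 1344) + C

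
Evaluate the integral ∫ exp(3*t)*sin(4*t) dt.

Let I denote the integral. Integrate by parts with u = sin(4*t), dv = exp(3*t) dt, so v = exp(3*t)/3: I = exp(3*t)*sin(4*t)/3 − (4/3)·∫ exp(3*t)*cos(4*t) dt.
Apply parts again with u = cos(4*t), dv = exp(3*t) dt: ∫ exp(3*t)*cos(4*t) dt = exp(3*t)*cos(4*t)/3 + (4/3)·I. Substituting back brings back I: I = exp(3*t)*sin(4*t)/3 - 4*exp(3*t)*cos(4*t)/9 − (16/9)·I.
Solving for I: (1 + 16/9)·I equals the remaining terms, so I = (9/25)·(exp(3*t)*sin(4*t)/3 - 4*exp(3*t)*cos(4*t)/9).

3*exp(3*t)*sin(4*t)/25 - 4*exp(3*t)*cos(4*t)/25 + C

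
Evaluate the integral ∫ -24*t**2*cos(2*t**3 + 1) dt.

Let u = 2*t**3 + 1, so du = (6*t**2) dt.
Rewriting, the integral becomes -4·∫ cos(u) du = -4·sin(u).
Substituting back, u = 2*t**3 + 1.

-4*sin(2*t**3 + 1) + C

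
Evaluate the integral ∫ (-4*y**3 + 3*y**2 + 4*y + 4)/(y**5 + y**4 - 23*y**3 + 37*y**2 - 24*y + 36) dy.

-13*log(y - 3)/18 + log(y - 2)/5 + 119*log(y + 6)/333 + 61*log(y**2 + 1)/740 - 33*atan(y)/370 + C

Factor the denominator: (y - 3)*(y - 2)*(y + 6)*(y**2 + 1).
Partial-fraction decomposition: (61*y - 33)/(370*(y**2 + 1)) + 119/(333*(y + 6)) + 1/(5*(y - 2)) - 13/(18*(y - 3)).
Integrate each term; A/(y−a) gives A·log|y−a|; the (By+D)/(y²+p²) term gives a log and an atan.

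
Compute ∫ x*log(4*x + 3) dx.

x**2*log(4*x + 3)/2 - x**2/4 + 3*x/8 - 9*log(4*x + 3)/32 + C

Use integration by parts with u = log(4*x + 3), dv = x dx.
Then du = 4/(4*x + 3) dx and v = x**2/2.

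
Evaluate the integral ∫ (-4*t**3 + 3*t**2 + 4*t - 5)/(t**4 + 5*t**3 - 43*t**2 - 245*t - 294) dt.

-601*log(t - 7)/630 - 31*log(t + 2)/45 + 59*log(t + 3)/20 - 743*log(t + 7)/140 + C

Factor the denominator: (t - 7)*(t + 2)*(t + 3)*(t + 7).
Partial-fraction decomposition: -743/(140*(t + 7)) + 59/(20*(t + 3)) - 31/(45*(t + 2)) - 601/(630*(t - 7)).
Integrate each term: A/(t−a) contributes A·log|t−a|.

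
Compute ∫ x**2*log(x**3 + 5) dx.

x**3*log(x**3 + 5)/3 - x**3/3 + 5*log(x**3 + 5)/3 + C

Let u = x**3 + 5, so du = (3*x**2) dx.
The integral becomes (1/3)·∫ log(u) du; integrate by parts with u′=log(u), dv′=du.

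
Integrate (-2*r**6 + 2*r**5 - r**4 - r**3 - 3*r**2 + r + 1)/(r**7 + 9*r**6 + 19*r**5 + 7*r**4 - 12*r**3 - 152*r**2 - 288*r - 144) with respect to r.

Factor the denominator: (r - 2)*(r + 1)**2*(r + 3)*(r + 6)*(r**2 + 4).
Partial-fraction decomposition: (5697*r + 2708)/(26000*(r**2 + 4)) - 110057/(24000*(r + 6)) + 2027/(780*(r + 3)) - 893/(4500*(r + 1)) + 7/(150*(r + 1)**2) - 97/(2880*(r - 2)).
Integrate each term; A/(r−a) gives A·log|r−a|; the (Br+D)/(r²+p²) term gives a log and an atan.

-97*log(r - 2)/2880 - 893*log(r + 1)/4500 + 2027*log(r + 3)/780 - 110057*log(r + 6)/24000 + 5697*log(r**2 + 4)/52000 + 677*atan(r/2)/13000 - 7/(150*r + 150) + C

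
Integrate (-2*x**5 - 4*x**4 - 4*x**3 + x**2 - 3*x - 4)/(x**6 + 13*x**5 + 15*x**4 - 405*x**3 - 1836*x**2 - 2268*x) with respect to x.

Factor the denominator: x*(x - 6)*(x + 3)**2*(x + 6)*(x + 7).
Partial-fraction decomposition: -3181/(182*(x + 7)) + 5641/(324*(x + 6)) - 2405/(1458*(x + 3)) + 71/(81*(x + 3)**2) - 10793/(37908*(x - 6)) + 1/(567*x).
Integrate each term; A/(x−a) gives A·log|x−a|; A/(x−a)² gives −A/(x−a).

log(x)/567 - 10793*log(x - 6)/37908 - 2405*log(x + 3)/1458 + 5641*log(x + 6)/324 - 3181*log(x + 7)/182 - 71/(81*x + 243) + C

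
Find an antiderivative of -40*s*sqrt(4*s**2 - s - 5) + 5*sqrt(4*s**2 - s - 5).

Let u = 4*s**2 - s - 5, so du = (8*s - 1) ds.
Rewriting, the integral becomes -5·∫ √u du = -5·(2/3)u^(3/2).
Substituting back, u = 4*s**2 - s - 5.

-10*(4*s**2 - s - 5)**(3/2)/3 + C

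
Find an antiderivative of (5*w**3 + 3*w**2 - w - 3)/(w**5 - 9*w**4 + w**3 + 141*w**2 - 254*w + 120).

Factor the denominator: (w - 6)*(w - 5)*(w - 1)**2*(w + 4).
Partial-fraction decomposition: -271/(2250*(w + 4)) + 21/(100*(w - 1)) + 1/(25*(w - 1)**2) - 173/(36*(w - 5)) + 1179/(250*(w - 6)).
Integrate each term; A/(w−a) gives A·log|w−a|; A/(w−a)² gives −A/(w−a).

1179*log(w - 6)/250 - 173*log(w - 5)/36 + 21*log(w - 1)/100 - 271*log(w + 4)/2250 - 1/(25*w - 25) + C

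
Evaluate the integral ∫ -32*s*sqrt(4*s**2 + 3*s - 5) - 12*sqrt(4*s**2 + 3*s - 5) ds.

Let u = 4*s**2 + 3*s - 5, so du = (8*s + 3) ds.
Rewriting, the integral becomes -4·∫ √u du = -4·(2/3)u^(3/2).
Substituting back, u = 4*s**2 + 3*s - 5.

-8*(4*s**2 + 3*s - 5)**(3/2)/3 + C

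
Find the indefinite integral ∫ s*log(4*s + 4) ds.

s**2*log(4*s + 4)/2 - s**2/4 + s/2 - log(s + 1)/2 + C

Use integration by parts with u = log(4*s + 4), dv = s ds.
Then du = 4/(4*s + 4) ds and v = s**2/2.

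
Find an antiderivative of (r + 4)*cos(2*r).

Use integration by parts with u = r + 4, dv = cos(2*r) dr, so v = sin(2*r)/2.
Apply parts 1 times (tabular method): alternate signs, differentiate u down to 0, integrate dv up.

r*sin(2*r)/2 + 2*sin(2*r) + cos(2*r)/4 + C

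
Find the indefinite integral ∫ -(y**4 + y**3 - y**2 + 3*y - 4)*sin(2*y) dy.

Use integration by parts with u = y**4 + y**3 - y**2 + 3*y - 4, dv = -sin(2*y) dy, so v = cos(2*y)/2.
Apply parts 4 times (tabular method): alternate signs, differentiate u down to 0, integrate dv up.

y**4*cos(2*y)/2 - y**3*sin(2*y) + y**3*cos(2*y)/2 - 3*y**2*sin(2*y)/4 - 2*y**2*cos(2*y) + 2*y*sin(2*y) + 3*y*cos(2*y)/4 - 3*sin(2*y)/8 - cos(2*y) + C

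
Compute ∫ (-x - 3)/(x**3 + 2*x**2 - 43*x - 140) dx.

-5*log(x - 7)/66 - log(x + 4)/11 + log(x + 5)/6 + C

Factor the denominator: (x - 7)*(x + 4)*(x + 5).
Partial-fraction decomposition: 1/(6*(x + 5)) - 1/(11*(x + 4)) - 5/(66*(x - 7)).
Integrate each term: A/(x−a) contributes A·log|x−a|.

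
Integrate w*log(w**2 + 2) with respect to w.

w**2*log(w**2 + 2)/2 - w**2/2 + log(w**2 + 2) + C

Let u = w**2 + 2, so du = (2*w) dw.
The integral becomes (1/2)·∫ log(u) du; integrate by parts with u′=log(u), dv′=du.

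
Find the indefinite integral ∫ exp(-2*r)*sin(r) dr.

Let I denote the integral. Integrate by parts with u = sin(r), dv = exp(-2*r) dr, so v = -exp(-2*r)/2: I = -exp(-2*r)*sin(r)/2 + (1/2)·∫ exp(-2*r)*cos(r) dr.
Apply parts again with u = cos(r), dv = exp(-2*r) dr: ∫ exp(-2*r)*cos(r) dr = -exp(-2*r)*cos(r)/2 − (1/2)·I. Substituting back brings back I: I = -exp(-2*r)*sin(r)/2 - exp(-2*r)*cos(r)/4 − (1/4)·I.
Solving for I: (1 + 1/4)·I equals the remaining terms, so I = (4/5)·(-exp(-2*r)*sin(r)/2 - exp(-2*r)*cos(r)/4).

-2*exp(-2*r)*sin(r)/5 - exp(-2*r)*cos(r)/5 + C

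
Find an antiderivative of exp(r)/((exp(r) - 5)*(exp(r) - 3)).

Let u = e^r, du = e^r dr.
The integral becomes ∫ du/((u-5)(u-3)); decompose into partial fractions.

log(exp(r) - 5)/2 - log(exp(r) - 3)/2 + C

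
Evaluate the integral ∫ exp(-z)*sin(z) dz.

-exp(-z)*sin(z)/2 - exp(-z)*cos(z)/2 + C

Let I denote the integral. Integrate by parts with u = sin(z), dv = exp(-z) dz, so v = -exp(-z): I = -exp(-z)*sin(z) + ∫ exp(-z)*cos(z) dz.
Apply parts again with u = cos(z), dv = exp(-z) dz: ∫ exp(-z)*cos(z) dz = -exp(-z)*cos(z) − I. Substituting back brings back I: I = -exp(-z)*sin(z) - exp(-z)*cos(z) − I.
Solving for I: (1 + 1)·I equals the remaining terms, so I = (1/2)·(-exp(-z)*sin(z) - exp(-z)*cos(z)).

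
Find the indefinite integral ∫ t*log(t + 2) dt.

Use integration by parts with u = log(t + 2), dv = t dt.
Then du = 1/(t + 2) dt and v = t**2/2.

t**2*log(t + 2)/2 - t**2/4 + t - 2*log(t + 2) + C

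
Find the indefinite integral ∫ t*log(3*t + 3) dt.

t**2*log(3*t + 3)/2 - t**2/4 + t/2 - log(t + 1)/2 + C

Use integration by parts with u = log(3*t + 3), dv = t dt.
Then du = 3/(3*t + 3) dt and v = t**2/2.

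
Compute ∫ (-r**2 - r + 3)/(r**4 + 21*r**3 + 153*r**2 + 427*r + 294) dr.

Factor the denominator: (r + 1)*(r + 6)*(r + 7)**2.
Partial-fraction decomposition: -65/(12*(r + 7)) - 13/(2*(r + 7)**2) + 27/(5*(r + 6)) + 1/(60*(r + 1)).
Integrate each term; A/(r−a) gives A·log|r−a|; A/(r−a)² gives −A/(r−a).

log(r + 1)/60 + 27*log(r + 6)/5 - 65*log(r + 7)/12 + 13/(2*r + 14) + C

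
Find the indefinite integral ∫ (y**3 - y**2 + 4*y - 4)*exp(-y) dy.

(-y**3 - 2*y**2 - 8*y - 4)*exp(-y) + C

Use integration by parts with u = y**3 - y**2 + 4*y - 4, dv = exp(-y) dy, so v = -exp(-y).
Apply parts 3 times (tabular method): alternate signs, differentiate u down to 0, integrate dv up.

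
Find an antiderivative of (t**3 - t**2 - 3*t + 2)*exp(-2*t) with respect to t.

(-4*t**3 - 2*t**2 + 10*t - 3)*exp(-2*t)/8 + C

Use integration by parts with u = t**3 - t**2 - 3*t + 2, dv = exp(-2*t) dt, so v = -exp(-2*t)/2.
Apply parts 3 times (tabular method): alternate signs, differentiate u down to 0, integrate dv up.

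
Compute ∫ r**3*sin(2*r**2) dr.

Let u = r², du = 2r dr; rewrite as (1/2)∫ u^1·sin(2u) du.
Now integrate by parts 1 time.

-r**2*cos(2*r**2)/4 + sin(2*r**2)/8 + C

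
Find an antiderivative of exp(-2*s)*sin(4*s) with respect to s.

Let I denote the integral. Integrate by parts with u = sin(4*s), dv = exp(-2*s) ds, so v = -exp(-2*s)/2: I = -exp(-2*s)*sin(4*s)/2 + 2·∫ exp(-2*s)*cos(4*s) ds.
Apply parts again with u = cos(4*s), dv = exp(-2*s) ds: ∫ exp(-2*s)*cos(4*s) ds = -exp(-2*s)*cos(4*s)/2 − 2·I. Substituting back brings back I: I = -exp(-2*s)*sin(4*s)/2 - exp(-2*s)*cos(4*s) − 4·I.
Solving for I: (1 + 4)·I equals the remaining terms, so I = (1/5)·(-exp(-2*s)*sin(4*s)/2 - exp(-2*s)*cos(4*s)).

-exp(-2*s)*sin(4*s)/10 - exp(-2*s)*cos(4*s)/5 + C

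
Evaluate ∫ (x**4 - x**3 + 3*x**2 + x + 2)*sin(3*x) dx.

-x**4*cos(3*x)/3 + 4*x**3*sin(3*x)/9 + x**3*cos(3*x)/3 - x**2*sin(3*x)/3 - 5*x**2*cos(3*x)/9 + 10*x*sin(3*x)/27 - 5*x*cos(3*x)/9 + 5*sin(3*x)/27 - 44*cos(3*x)/81 + C

Use integration by parts with u = x**4 - x**3 + 3*x**2 + x + 2, dv = sin(3*x) dx, so v = -cos(3*x)/3.
Apply parts 4 times (tabular method): alternate signs, differentiate u down to 0, integrate dv up.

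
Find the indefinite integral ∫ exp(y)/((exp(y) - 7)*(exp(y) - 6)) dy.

Let u = e^y, du = e^y dy.
The integral becomes ∫ du/((u-6)(u-7)); decompose into partial fractions.

log(exp(y) - 7) - log(exp(y) - 6) + C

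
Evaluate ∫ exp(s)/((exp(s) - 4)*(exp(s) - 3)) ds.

log(exp(s) - 4) - log(exp(s) - 3) + C

Let u = e^s, du = e^s ds.
The integral becomes ∫ du/((u-4)(u-3)); decompose into partial fractions.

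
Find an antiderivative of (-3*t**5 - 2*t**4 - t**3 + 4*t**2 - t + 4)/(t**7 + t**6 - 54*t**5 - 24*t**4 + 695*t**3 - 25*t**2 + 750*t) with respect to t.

Factor the denominator: t*(t - 5)**2*(t + 5)*(t + 6)*(t**2 + 1).
Partial-fraction decomposition: (59*t - 95)/(25012*(t**2 + 1)) + 10553/(13431*(t + 6)) - 643/(1000*(t + 5)) - 3075771/(20449000*(t - 5)) - 10651/(14300*(t - 5)**2) + 2/(375*t).
Integrate each term; A/(t−a) gives A·log|t−a|; the (Bt+D)/(t²+p²) term gives a log and an atan.

2*log(t)/375 - 3075771*log(t - 5)/20449000 - 643*log(t + 5)/1000 + 10553*log(t + 6)/13431 + 59*log(t**2 + 1)/50024 - 95*atan(t)/25012 + 10651/(14300*t - 71500) + C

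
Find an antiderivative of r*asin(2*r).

Use integration by parts with u = arcsin(2*r), dv = r dr.
Then du = 2/sqrt(-4*r**2 + 1) dr.

r**2*asin(2*r)/2 + r*sqrt(-4*r**2 + 1)/8 - asin(2*r)/16 + C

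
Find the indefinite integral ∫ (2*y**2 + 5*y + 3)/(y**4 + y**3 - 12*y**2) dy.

-7*log(y)/16 + 4*log(y - 3)/7 - 15*log(y + 4)/112 + 1/(4*y) + C

Factor the denominator: y**2*(y - 3)*(y + 4).
Partial-fraction decomposition: -15/(112*(y + 4)) + 4/(7*(y - 3)) - 7/(16*y) - 1/(4*y**2).
Integrate each term; A/(y−a) gives A·log|y−a|; A/(y−a)² gives −A/(y−a).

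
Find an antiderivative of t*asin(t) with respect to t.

t**2*asin(t)/2 + t*sqrt(-t**2 + 1)/4 - asin(t)/4 + C

Use integration by parts with u = arcsin(t), dv = t dt.
Then du = 1/sqrt(-t**2 + 1) dt.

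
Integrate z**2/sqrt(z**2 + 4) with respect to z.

Substitute z = 2·tan(θ), so dz = 2·sec(θ)^2 dθ and the radical becomes sqrt(z**2 + 4) = 2·sec(θ) by the Pythagorean identity.
Integrate the resulting trig expression in θ, then back-substitute tan(θ) = z/2, sec(θ) = sqrt(z**2 + 4)/2 (absorbing any constant into C).

z*sqrt(z**2 + 4)/2 - 2*log(z + sqrt(z**2 + 4)) + C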